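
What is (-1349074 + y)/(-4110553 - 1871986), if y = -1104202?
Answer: 2453276/5982539 ≈ 0.41007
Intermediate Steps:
(-1349074 + y)/(-4110553 - 1871986) = (-1349074 - 1104202)/(-4110553 - 1871986) = -2453276/(-5982539) = -2453276*(-1/5982539) = 2453276/5982539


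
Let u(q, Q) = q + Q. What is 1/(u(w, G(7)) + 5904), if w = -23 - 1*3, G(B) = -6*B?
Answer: 1/5836 ≈ 0.00017135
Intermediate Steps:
w = -26 (w = -23 - 3 = -26)
u(q, Q) = Q + q
1/(u(w, G(7)) + 5904) = 1/((-6*7 - 26) + 5904) = 1/((-42 - 26) + 5904) = 1/(-68 + 5904) = 1/5836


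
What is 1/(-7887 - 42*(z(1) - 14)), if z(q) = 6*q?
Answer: -1/7551 ≈ -0.00013243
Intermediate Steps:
1/(-7887 - 42*(z(1) - 14)) = 1/(-7887 - 42*(6*1 - 14)) = 1/(-7887 - 42*(6 - 14)) = 1/(-7887 - 42*(-8)) = 1/(-7887 + 336) = 1/(-7551) = -1/7551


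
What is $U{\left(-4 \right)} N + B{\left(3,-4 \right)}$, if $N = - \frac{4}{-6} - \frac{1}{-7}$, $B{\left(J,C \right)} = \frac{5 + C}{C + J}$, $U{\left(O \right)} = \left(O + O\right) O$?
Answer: $\frac{523}{21} \approx 24.905$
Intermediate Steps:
$U{\left(O \right)} = 2 O^{2}$ ($U{\left(O \right)} = 2 O O = 2 O^{2}$)
$B{\left(J,C \right)} = \frac{5 + C}{C + J}$
$N = \frac{17}{21}$ ($N = \left(-4\right) \left(- \frac{1}{6}\right) - - \frac{1}{7} = \frac{2}{3} + \frac{1}{7} = \frac{17}{21} \approx 0.80952$)
$U{\left(-4 \right)} N + B{\left(3,-4 \right)} = 2 \left(-4\right)^{2} \cdot \frac{17}{21} + \frac{5 - 4}{-4 + 3} = 2 \cdot 16 \cdot \frac{17}{21} + \frac{1}{-1} \cdot 1 = 32 \cdot \frac{17}{21} - 1 = \frac{544}{21} - 1 = \frac{523}{21}$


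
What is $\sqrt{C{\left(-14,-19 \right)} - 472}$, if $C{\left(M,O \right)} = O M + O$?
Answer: $15 i \approx 15.0 i$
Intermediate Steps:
$C{\left(M,O \right)} = O + M O$ ($C{\left(M,O \right)} = M O + O = O + M O$)
$\sqrt{C{\left(-14,-19 \right)} - 472} = \sqrt{- 19 \left(1 - 14\right) - 472} = \sqrt{\left(-19\right) \left(-13\right) - 472} = \sqrt{247 - 472} = \sqrt{-225} = 15 i$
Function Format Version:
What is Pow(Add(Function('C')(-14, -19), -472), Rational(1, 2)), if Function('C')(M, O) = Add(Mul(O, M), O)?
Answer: Mul(15, I) ≈ Mul(15.000, I)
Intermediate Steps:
Function('C')(M, O) = Add(O, Mul(M, O)) (Function('C')(M, O) = Add(Mul(M, O), O) = Add(O, Mul(M, O)))
Pow(Add(Function('C')(-14, -19), -472), Rational(1, 2)) = Pow(Add(Mul(-19, Add(1, -14)), -472), Rational(1, 2)) = Pow(Add(Mul(-19, -13), -472), Rational(1, 2)) = Pow(Add(247, -472), Rational(1, 2)) = Pow(-225, Rational(1, 2)) = Mul(15, I)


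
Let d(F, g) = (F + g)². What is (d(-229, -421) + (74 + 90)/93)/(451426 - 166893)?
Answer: 39292664/26461569 ≈ 1.4849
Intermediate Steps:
(d(-229, -421) + (74 + 90)/93)/(451426 - 166893) = ((-229 - 421)² + (74 + 90)/93)/(451426 - 166893) = ((-650)² + (1/93)*164)/284533 = (422500 + 164/93)*(1/284533) = (39292664/93)*(1/284533) = 39292664/26461569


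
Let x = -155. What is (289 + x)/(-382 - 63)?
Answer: -134/445 ≈ -0.30112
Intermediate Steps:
(289 + x)/(-382 - 63) = (289 - 155)/(-382 - 63) = 134/(-445) = 134*(-1/445) = -134/445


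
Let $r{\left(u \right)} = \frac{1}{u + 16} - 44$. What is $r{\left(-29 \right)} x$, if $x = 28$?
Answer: $- \frac{16044}{13} \approx -1234.2$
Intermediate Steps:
$r{\left(u \right)} = -44 + \frac{1}{16 + u}$ ($r{\left(u \right)} = \frac{1}{16 + u} - 44 = -44 + \frac{1}{16 + u}$)
$r{\left(-29 \right)} x = \frac{-703 - -1276}{16 - 29} \cdot 28 = \frac{-703 + 1276}{-13} \cdot 28 = \left(- \frac{1}{13}\right) 573 \cdot 28 = \left(- \frac{573}{13}\right) 28 = - \frac{16044}{13}$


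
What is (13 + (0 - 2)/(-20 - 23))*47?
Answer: 26367/43 ≈ 613.19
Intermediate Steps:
(13 + (0 - 2)/(-20 - 23))*47 = (13 - 2/(-43))*47 = (13 - 2*(-1/43))*47 = (13 + 2/43)*47 = (561/43)*47 = 26367/43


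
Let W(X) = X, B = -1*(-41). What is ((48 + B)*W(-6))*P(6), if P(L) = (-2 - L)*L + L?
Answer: 22428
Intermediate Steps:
B = 41
P(L) = L + L*(-2 - L) (P(L) = L*(-2 - L) + L = L + L*(-2 - L))
((48 + B)*W(-6))*P(6) = ((48 + 41)*(-6))*(-1*6*(1 + 6)) = (89*(-6))*(-1*6*7) = -534*(-42) = 22428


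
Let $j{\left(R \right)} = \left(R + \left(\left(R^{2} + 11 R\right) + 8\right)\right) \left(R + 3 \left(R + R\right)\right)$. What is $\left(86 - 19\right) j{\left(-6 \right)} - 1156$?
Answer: $77636$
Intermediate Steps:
$j{\left(R \right)} = 7 R \left(8 + R^{2} + 12 R\right)$ ($j{\left(R \right)} = \left(R + \left(8 + R^{2} + 11 R\right)\right) \left(R + 3 \cdot 2 R\right) = \left(8 + R^{2} + 12 R\right) \left(R + 6 R\right) = \left(8 + R^{2} + 12 R\right) 7 R = 7 R \left(8 + R^{2} + 12 R\right)$)
$\left(86 - 19\right) j{\left(-6 \right)} - 1156 = \left(86 - 19\right) 7 \left(-6\right) \left(8 + \left(-6\right)^{2} + 12 \left(-6\right)\right) - 1156 = 67 \cdot 7 \left(-6\right) \left(8 + 36 - 72\right) - 1156 = 67 \cdot 7 \left(-6\right) \left(-28\right) - 1156 = 67 \cdot 1176 - 1156 = 78792 - 1156 = 77636$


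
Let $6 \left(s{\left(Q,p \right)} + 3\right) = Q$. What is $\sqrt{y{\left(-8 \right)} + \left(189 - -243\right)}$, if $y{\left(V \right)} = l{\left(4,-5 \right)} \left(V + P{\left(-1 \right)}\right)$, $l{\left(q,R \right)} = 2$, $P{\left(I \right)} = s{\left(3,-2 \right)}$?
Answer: $\sqrt{411} \approx 20.273$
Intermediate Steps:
$s{\left(Q,p \right)} = -3 + \frac{Q}{6}$
$P{\left(I \right)} = - \frac{5}{2}$ ($P{\left(I \right)} = -3 + \frac{1}{6} \cdot 3 = -3 + \frac{1}{2} = - \frac{5}{2}$)
$y{\left(V \right)} = -5 + 2 V$ ($y{\left(V \right)} = 2 \left(V - \frac{5}{2}\right) = 2 \left(- \frac{5}{2} + V\right) = -5 + 2 V$)
$\sqrt{y{\left(-8 \right)} + \left(189 - -243\right)} = \sqrt{\left(-5 + 2 \left(-8\right)\right) + \left(189 - -243\right)} = \sqrt{\left(-5 - 16\right) + \left(189 + 243\right)} = \sqrt{-21 + 432} = \sqrt{411}$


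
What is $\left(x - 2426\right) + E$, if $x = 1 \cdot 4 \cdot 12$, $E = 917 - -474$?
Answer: $-987$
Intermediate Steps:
$E = 1391$ ($E = 917 + 474 = 1391$)
$x = 48$ ($x = 4 \cdot 12 = 48$)
$\left(x - 2426\right) + E = \left(48 - 2426\right) + 1391 = -2378 + 1391 = -987$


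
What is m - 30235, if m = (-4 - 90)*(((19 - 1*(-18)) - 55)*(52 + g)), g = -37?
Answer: -4855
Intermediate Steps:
m = 25380 (m = (-4 - 90)*(((19 - 1*(-18)) - 55)*(52 - 37)) = -94*((19 + 18) - 55)*15 = -94*(37 - 55)*15 = -(-1692)*15 = -94*(-270) = 25380)
m - 30235 = 25380 - 30235 = -4855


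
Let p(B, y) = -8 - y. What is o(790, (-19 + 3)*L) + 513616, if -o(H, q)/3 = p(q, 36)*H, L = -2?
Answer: 617896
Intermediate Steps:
o(H, q) = 132*H (o(H, q) = -3*(-8 - 1*36)*H = -3*(-8 - 36)*H = -(-132)*H = 132*H)
o(790, (-19 + 3)*L) + 513616 = 132*790 + 513616 = 104280 + 513616 = 617896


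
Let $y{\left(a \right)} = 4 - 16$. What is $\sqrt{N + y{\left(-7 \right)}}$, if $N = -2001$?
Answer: $i \sqrt{2013} \approx 44.866 i$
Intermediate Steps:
$y{\left(a \right)} = -12$ ($y{\left(a \right)} = 4 - 16 = -12$)
$\sqrt{N + y{\left(-7 \right)}} = \sqrt{-2001 - 12} = \sqrt{-2013} = i \sqrt{2013}$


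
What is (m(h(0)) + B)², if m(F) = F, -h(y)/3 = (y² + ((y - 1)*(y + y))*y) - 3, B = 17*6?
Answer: 12321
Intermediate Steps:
B = 102
h(y) = 9 - 3*y² - 6*y²*(-1 + y) (h(y) = -3*((y² + ((y - 1)*(y + y))*y) - 3) = -3*((y² + ((-1 + y)*(2*y))*y) - 3) = -3*((y² + (2*y*(-1 + y))*y) - 3) = -3*((y² + 2*y²*(-1 + y)) - 3) = -3*(-3 + y² + 2*y²*(-1 + y)) = 9 - 3*y² - 6*y²*(-1 + y))
(m(h(0)) + B)² = ((9 - 6*0³ + 3*0²) + 102)² = ((9 - 6*0 + 3*0) + 102)² = ((9 + 0 + 0) + 102)² = (9 + 102)² = 111² = 12321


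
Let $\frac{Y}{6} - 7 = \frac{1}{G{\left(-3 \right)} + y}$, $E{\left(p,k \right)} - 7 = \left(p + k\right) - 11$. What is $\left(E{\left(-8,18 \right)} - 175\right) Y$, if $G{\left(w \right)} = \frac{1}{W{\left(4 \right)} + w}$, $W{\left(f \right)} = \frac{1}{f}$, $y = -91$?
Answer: $- \frac{2374112}{335} \approx -7086.9$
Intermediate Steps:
$E{\left(p,k \right)} = -4 + k + p$ ($E{\left(p,k \right)} = 7 - \left(11 - k - p\right) = 7 + \left(-11 + k + p\right) = -4 + k + p$)
$G{\left(w \right)} = \frac{1}{\frac{1}{4} + w}$
$Y = \frac{14048}{335}$ ($Y = 42 + \frac{6}{\frac{4}{1 + 4 \left(-3\right)} - 91} = 42 + \frac{6}{\frac{4}{1 - 12} - 91} = 42 + \frac{6}{\frac{4}{-11} - 91} = 42 + \frac{6}{4 \left(- \frac{1}{11}\right) - 91} = 42 + \frac{6}{- \frac{4}{11} - 91} = 42 + \frac{6}{- \frac{1005}{11}} = 42 + 6 \left(- \frac{11}{1005}\right) = 42 - \frac{22}{335} = \frac{14048}{335} \approx 41.934$)
$\left(E{\left(-8,18 \right)} - 175\right) Y = \left(\left(-4 + 18 - 8\right) - 175\right) \frac{14048}{335} = \left(6 - 175\right) \frac{14048}{335} = \left(-169\right) \frac{14048}{335} = - \frac{2374112}{335}$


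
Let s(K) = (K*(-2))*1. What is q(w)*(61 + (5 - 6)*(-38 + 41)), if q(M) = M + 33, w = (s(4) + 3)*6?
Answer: 174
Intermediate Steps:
s(K) = -2*K (s(K) = -2*K*1 = -2*K)
w = -30 (w = (-2*4 + 3)*6 = (-8 + 3)*6 = -5*6 = -30)
q(M) = 33 + M
q(w)*(61 + (5 - 6)*(-38 + 41)) = (33 - 30)*(61 + (5 - 6)*(-38 + 41)) = 3*(61 - 1*3) = 3*(61 - 3) = 3*58 = 174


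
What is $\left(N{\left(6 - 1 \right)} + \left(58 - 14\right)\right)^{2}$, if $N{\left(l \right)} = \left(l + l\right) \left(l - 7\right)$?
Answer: $576$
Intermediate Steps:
$N{\left(l \right)} = 2 l \left(-7 + l\right)$
$\left(N{\left(6 - 1 \right)} + \left(58 - 14\right)\right)^{2} = \left(2 \left(6 - 1\right) \left(-7 + \left(6 - 1\right)\right) + \left(58 - 14\right)\right)^{2} = \left(2 \cdot 5 \left(-7 + 5\right) + 44\right)^{2} = \left(2 \cdot 5 \left(-2\right) + 44\right)^{2} = \left(-20 + 44\right)^{2} = 24^{2} = 576$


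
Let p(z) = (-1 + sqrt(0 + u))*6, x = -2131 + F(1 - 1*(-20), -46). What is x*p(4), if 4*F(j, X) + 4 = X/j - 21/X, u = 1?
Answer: 0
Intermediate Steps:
F(j, X) = -1 - 21/(4*X) + X/(4*j) (F(j, X) = -1 + (X/j - 21/X)/4 = -1 + (-21/X + X/j)/4 = -1 + (-21/(4*X) + X/(4*j)) = -1 - 21/(4*X) + X/(4*j))
x = -8239723/3864 (x = -2131 + (-1 - 21/4/(-46) + (1/4)*(-46)/(1 - 1*(-20))) = -2131 + (-1 - 21/4*(-1/46) + (1/4)*(-46)/(1 + 20)) = -2131 + (-1 + 21/184 + (1/4)*(-46)/21) = -2131 + (-1 + 21/184 + (1/4)*(-46)*(1/21)) = -2131 + (-1 + 21/184 - 23/42) = -2131 - 5539/3864 = -8239723/3864 ≈ -2132.4)
p(z) = 0 (p(z) = (-1 + sqrt(0 + 1))*6 = (-1 + sqrt(1))*6 = (-1 + 1)*6 = 0*6 = 0)
x*p(4) = -8239723/3864*0 = 0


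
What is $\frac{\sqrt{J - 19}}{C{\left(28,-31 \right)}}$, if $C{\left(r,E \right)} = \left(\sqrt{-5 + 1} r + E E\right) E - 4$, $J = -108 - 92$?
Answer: $\frac{i \sqrt{219} \left(-29795 + 1736 i\right)}{890755721} \approx -2.8841 \cdot 10^{-5} - 0.000495 i$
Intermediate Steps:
$J = -200$ ($J = -108 - 92 = -200$)
$C{\left(r,E \right)} = -4 + E \left(E^{2} + 2 i r\right)$ ($C{\left(r,E \right)} = \left(\sqrt{-4} r + E^{2}\right) E - 4 = \left(2 i r + E^{2}\right) E - 4 = \left(E^{2} + 2 i r\right) E - 4 = E \left(E^{2} + 2 i r\right) - 4 = -4 + E \left(E^{2} + 2 i r\right)$)
$\frac{\sqrt{J - 19}}{C{\left(28,-31 \right)}} = \frac{\sqrt{-200 - 19}}{-4 + \left(-31\right)^{3} + 2 i \left(-31\right) 28} = \frac{\sqrt{-219}}{-4 - 29791 - 1736 i} = \frac{i \sqrt{219}}{-29795 - 1736 i} = i \sqrt{219} \frac{-29795 + 1736 i}{890755721} = \frac{i \sqrt{219} \left(-29795 + 1736 i\right)}{890755721}$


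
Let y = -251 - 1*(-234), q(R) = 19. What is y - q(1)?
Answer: -36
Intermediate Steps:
y = -17 (y = -251 + 234 = -17)
y - q(1) = -17 - 1*19 = -17 - 19 = -36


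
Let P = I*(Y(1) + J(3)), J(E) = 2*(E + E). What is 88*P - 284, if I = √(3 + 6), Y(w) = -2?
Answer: 2356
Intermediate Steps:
J(E) = 4*E (J(E) = 2*(2*E) = 4*E)
I = 3 (I = √9 = 3)
P = 30 (P = 3*(-2 + 4*3) = 3*(-2 + 12) = 3*10 = 30)
88*P - 284 = 88*30 - 284 = 2640 - 284 = 2356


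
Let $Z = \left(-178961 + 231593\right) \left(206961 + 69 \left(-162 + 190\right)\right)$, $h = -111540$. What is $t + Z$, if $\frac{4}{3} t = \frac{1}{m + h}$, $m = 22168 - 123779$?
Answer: $\frac{9373917484003101}{852604} \approx 1.0994 \cdot 10^{10}$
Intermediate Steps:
$Z = 10994456376$ ($Z = 52632 \left(206961 + 69 \cdot 28\right) = 52632 \left(206961 + 1932\right) = 52632 \cdot 208893 = 10994456376$)
$m = -101611$
$t = - \frac{3}{852604}$ ($t = \frac{3}{4 \left(-101611 - 111540\right)} = \frac{3}{4 \left(-213151\right)} = \frac{3}{4} \left(- \frac{1}{213151}\right) = - \frac{3}{852604} \approx -3.5186 \cdot 10^{-6}$)
$t + Z = - \frac{3}{852604} + 10994456376 = \frac{9373917484003101}{852604}$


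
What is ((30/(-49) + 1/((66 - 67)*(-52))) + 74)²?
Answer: 34984335681/6492304 ≈ 5388.6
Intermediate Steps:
((30/(-49) + 1/((66 - 67)*(-52))) + 74)² = ((30*(-1/49) - 1/52/(-1)) + 74)² = ((-30/49 - 1*(-1/52)) + 74)² = ((-30/49 + 1/52) + 74)² = (-1511/2548 + 74)² = (187041/2548)² = 34984335681/6492304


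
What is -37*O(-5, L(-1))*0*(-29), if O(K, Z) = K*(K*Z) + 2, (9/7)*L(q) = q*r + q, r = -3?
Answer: 0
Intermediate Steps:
L(q) = -14*q/9 (L(q) = 7*(q*(-3) + q)/9 = 7*(-3*q + q)/9 = 7*(-2*q)/9 = -14*q/9)
O(K, Z) = 2 + Z*K**2 (O(K, Z) = Z*K**2 + 2 = 2 + Z*K**2)
-37*O(-5, L(-1))*0*(-29) = -37*(2 - 14/9*(-1)*(-5)**2)*0*(-29) = -37*(2 + (14/9)*25)*0*(-29) = -37*(2 + 350/9)*0*(-29) = -13616*0/9*(-29) = -37*0*(-29) = 0*(-29) = 0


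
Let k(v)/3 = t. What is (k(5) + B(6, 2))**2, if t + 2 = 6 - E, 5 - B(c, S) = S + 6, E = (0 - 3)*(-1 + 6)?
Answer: 2916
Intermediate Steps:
E = -15 (E = -3*5 = -15)
B(c, S) = -1 - S (B(c, S) = 5 - (S + 6) = 5 - (6 + S) = 5 + (-6 - S) = -1 - S)
t = 19 (t = -2 + (6 - 1*(-15)) = -2 + (6 + 15) = -2 + 21 = 19)
k(v) = 57 (k(v) = 3*19 = 57)
(k(5) + B(6, 2))**2 = (57 + (-1 - 1*2))**2 = (57 + (-1 - 2))**2 = (57 - 3)**2 = 54**2 = 2916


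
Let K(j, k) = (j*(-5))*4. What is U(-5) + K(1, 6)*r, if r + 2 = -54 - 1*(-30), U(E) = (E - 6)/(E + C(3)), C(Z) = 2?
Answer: 1571/3 ≈ 523.67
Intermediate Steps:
U(E) = (-6 + E)/(2 + E) (U(E) = (E - 6)/(E + 2) = (-6 + E)/(2 + E))
K(j, k) = -20*j (K(j, k) = -5*j*4 = -20*j)
r = -26 (r = -2 + (-54 - 1*(-30)) = -2 + (-54 + 30) = -2 - 24 = -26)
U(-5) + K(1, 6)*r = (-6 - 5)/(2 - 5) - 20*1*(-26) = -11/(-3) - 20*(-26) = -⅓*(-11) + 520 = 11/3 + 520 = 1571/3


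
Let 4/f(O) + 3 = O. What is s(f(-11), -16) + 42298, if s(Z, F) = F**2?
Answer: 42554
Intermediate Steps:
f(O) = 4/(-3 + O)
s(f(-11), -16) + 42298 = (-16)**2 + 42298 = 256 + 42298 = 42554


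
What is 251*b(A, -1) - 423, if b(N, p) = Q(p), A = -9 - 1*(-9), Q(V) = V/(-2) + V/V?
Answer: -93/2 ≈ -46.500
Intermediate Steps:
Q(V) = 1 - V/2 (Q(V) = V*(-½) + 1 = -V/2 + 1 = 1 - V/2)
A = 0 (A = -9 + 9 = 0)
b(N, p) = 1 - p/2
251*b(A, -1) - 423 = 251*(1 - ½*(-1)) - 423 = 251*(1 + ½) - 423 = 251*(3/2) - 423 = 753/2 - 423 = -93/2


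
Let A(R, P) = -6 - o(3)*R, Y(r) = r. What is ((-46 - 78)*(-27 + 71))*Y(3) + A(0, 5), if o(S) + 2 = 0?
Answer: -16374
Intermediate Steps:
o(S) = -2 (o(S) = -2 + 0 = -2)
A(R, P) = -6 + 2*R (A(R, P) = -6 - (-2)*R = -6 + 2*R)
((-46 - 78)*(-27 + 71))*Y(3) + A(0, 5) = ((-46 - 78)*(-27 + 71))*3 + (-6 + 2*0) = -124*44*3 + (-6 + 0) = -5456*3 - 6 = -16368 - 6 = -16374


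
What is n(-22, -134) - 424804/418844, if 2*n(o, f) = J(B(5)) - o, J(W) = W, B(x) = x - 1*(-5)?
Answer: 1569175/104711 ≈ 14.986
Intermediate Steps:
B(x) = 5 + x (B(x) = x + 5 = 5 + x)
n(o, f) = 5 - o/2 (n(o, f) = ((5 + 5) - o)/2 = (10 - o)/2 = 5 - o/2)
n(-22, -134) - 424804/418844 = (5 - 1/2*(-22)) - 424804/418844 = (5 + 11) - 424804/418844 = 16 - 1*106201/104711 = 16 - 106201/104711 = 1569175/104711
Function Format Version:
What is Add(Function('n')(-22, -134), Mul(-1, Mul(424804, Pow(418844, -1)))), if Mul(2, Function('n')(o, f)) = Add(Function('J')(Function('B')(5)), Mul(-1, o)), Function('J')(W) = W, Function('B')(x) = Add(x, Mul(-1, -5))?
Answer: Rational(1569175, 104711) ≈ 14.986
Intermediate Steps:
Function('B')(x) = Add(5, x) (Function('B')(x) = Add(x, 5) = Add(5, x))
Function('n')(o, f) = Add(5, Mul(Rational(-1, 2), o)) (Function('n')(o, f) = Mul(Rational(1, 2), Add(Add(5, 5), Mul(-1, o))) = Mul(Rational(1, 2), Add(10, Mul(-1, o))) = Add(5, Mul(Rational(-1, 2), o)))
Add(Function('n')(-22, -134), Mul(-1, Mul(424804, Pow(418844, -1)))) = Add(Add(5, Mul(Rational(-1, 2), -22)), Mul(-1, Mul(424804, Pow(418844, -1)))) = Add(Add(5, 11), Mul(-1, Mul(424804, Rational(1, 418844)))) = Add(16, Mul(-1, Rational(106201, 104711))) = Add(16, Rational(-106201, 104711)) = Rational(1569175, 104711)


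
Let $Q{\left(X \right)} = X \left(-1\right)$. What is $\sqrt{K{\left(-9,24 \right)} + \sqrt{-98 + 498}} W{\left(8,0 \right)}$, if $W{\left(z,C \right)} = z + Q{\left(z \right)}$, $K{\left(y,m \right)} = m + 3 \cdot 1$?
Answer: $0$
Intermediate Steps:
$K{\left(y,m \right)} = 3 + m$ ($K{\left(y,m \right)} = m + 3 = 3 + m$)
$Q{\left(X \right)} = - X$
$W{\left(z,C \right)} = 0$ ($W{\left(z,C \right)} = z - z = 0$)
$\sqrt{K{\left(-9,24 \right)} + \sqrt{-98 + 498}} W{\left(8,0 \right)} = \sqrt{\left(3 + 24\right) + \sqrt{-98 + 498}} \cdot 0 = \sqrt{27 + \sqrt{400}} \cdot 0 = \sqrt{27 + 20} \cdot 0 = \sqrt{47} \cdot 0 = 0$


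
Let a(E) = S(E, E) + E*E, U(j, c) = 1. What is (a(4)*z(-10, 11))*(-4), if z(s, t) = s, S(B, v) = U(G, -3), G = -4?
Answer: 680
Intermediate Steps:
S(B, v) = 1
a(E) = 1 + E² (a(E) = 1 + E*E = 1 + E²)
(a(4)*z(-10, 11))*(-4) = ((1 + 4²)*(-10))*(-4) = ((1 + 16)*(-10))*(-4) = (17*(-10))*(-4) = -170*(-4) = 680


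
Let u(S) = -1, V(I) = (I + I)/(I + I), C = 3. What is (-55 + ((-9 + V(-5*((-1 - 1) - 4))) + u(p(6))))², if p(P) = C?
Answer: 4096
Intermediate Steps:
p(P) = 3
V(I) = 1 (V(I) = (2*I)/((2*I)) = (2*I)*(1/(2*I)) = 1)
(-55 + ((-9 + V(-5*((-1 - 1) - 4))) + u(p(6))))² = (-55 + ((-9 + 1) - 1))² = (-55 + (-8 - 1))² = (-55 - 9)² = (-64)² = 4096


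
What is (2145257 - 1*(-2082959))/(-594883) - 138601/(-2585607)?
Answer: -10850053508429/1538133648981 ≈ -7.0540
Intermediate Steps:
(2145257 - 1*(-2082959))/(-594883) - 138601/(-2585607) = (2145257 + 2082959)*(-1/594883) - 138601*(-1/2585607) = 4228216*(-1/594883) + 138601/2585607 = -4228216/594883 + 138601/2585607 = -10850053508429/1538133648981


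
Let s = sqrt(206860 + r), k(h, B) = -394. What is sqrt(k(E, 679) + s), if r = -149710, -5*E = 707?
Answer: sqrt(-394 + 15*sqrt(254)) ≈ 12.447*I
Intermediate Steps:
E = -707/5 (E = -1/5*707 = -707/5 ≈ -141.40)
s = 15*sqrt(254) (s = sqrt(206860 - 149710) = sqrt(57150) = 15*sqrt(254) ≈ 239.06)
sqrt(k(E, 679) + s) = sqrt(-394 + 15*sqrt(254))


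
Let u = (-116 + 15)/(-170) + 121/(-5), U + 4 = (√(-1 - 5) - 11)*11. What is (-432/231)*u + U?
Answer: -529189/6545 + 11*I*√6 ≈ -80.854 + 26.944*I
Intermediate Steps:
U = -125 + 11*I*√6 (U = -4 + (√(-1 - 5) - 11)*11 = -4 + (√(-6) - 11)*11 = -4 + (I*√6 - 11)*11 = -4 + (-11 + I*√6)*11 = -4 + (-121 + 11*I*√6) = -125 + 11*I*√6 ≈ -125.0 + 26.944*I)
u = -4013/170 (u = -101*(-1/170) + 121*(-⅕) = 101/170 - 121/5 = -4013/170 ≈ -23.606)
(-432/231)*u + U = -432/231*(-4013/170) + (-125 + 11*I*√6) = -432*1/231*(-4013/170) + (-125 + 11*I*√6) = -144/77*(-4013/170) + (-125 + 11*I*√6) = 288936/6545 + (-125 + 11*I*√6) = -529189/6545 + 11*I*√6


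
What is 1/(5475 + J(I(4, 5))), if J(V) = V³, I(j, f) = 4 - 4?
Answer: 1/5475 ≈ 0.00018265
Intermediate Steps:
I(j, f) = 0
1/(5475 + J(I(4, 5))) = 1/(5475 + 0³) = 1/(5475 + 0) = 1/5475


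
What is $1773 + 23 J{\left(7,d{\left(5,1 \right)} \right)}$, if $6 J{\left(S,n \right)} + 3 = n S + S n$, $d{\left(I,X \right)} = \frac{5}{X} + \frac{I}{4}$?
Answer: $\frac{25163}{12} \approx 2096.9$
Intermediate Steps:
$d{\left(I,X \right)} = \frac{5}{X} + \frac{I}{4}$ ($d{\left(I,X \right)} = \frac{5}{X} + I \frac{1}{4} = \frac{5}{X} + \frac{I}{4}$)
$J{\left(S,n \right)} = - \frac{1}{2} + \frac{S n}{3}$ ($J{\left(S,n \right)} = - \frac{1}{2} + \frac{n S + S n}{6} = - \frac{1}{2} + \frac{S n + S n}{6} = - \frac{1}{2} + \frac{2 S n}{6} = - \frac{1}{2} + \frac{S n}{3}$)
$1773 + 23 J{\left(7,d{\left(5,1 \right)} \right)} = 1773 + 23 \left(- \frac{1}{2} + \frac{1}{3} \cdot 7 \left(\frac{5}{1} + \frac{1}{4} \cdot 5\right)\right) = 1773 + 23 \left(- \frac{1}{2} + \frac{1}{3} \cdot 7 \left(5 \cdot 1 + \frac{5}{4}\right)\right) = 1773 + 23 \left(- \frac{1}{2} + \frac{1}{3} \cdot 7 \left(5 + \frac{5}{4}\right)\right) = 1773 + 23 \left(- \frac{1}{2} + \frac{1}{3} \cdot 7 \cdot \frac{25}{4}\right) = 1773 + 23 \left(- \frac{1}{2} + \frac{175}{12}\right) = 1773 + 23 \cdot \frac{169}{12} = 1773 + \frac{3887}{12} = \frac{25163}{12}$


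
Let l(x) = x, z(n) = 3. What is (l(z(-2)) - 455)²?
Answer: 204304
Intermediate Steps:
(l(z(-2)) - 455)² = (3 - 455)² = (-452)² = 204304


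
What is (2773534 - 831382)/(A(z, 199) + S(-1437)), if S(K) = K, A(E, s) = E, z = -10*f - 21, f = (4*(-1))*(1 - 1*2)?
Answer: -971076/749 ≈ -1296.5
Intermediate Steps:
f = 4 (f = -4*(1 - 2) = -4*(-1) = 4)
z = -61 (z = -10*4 - 21 = -40 - 21 = -61)
(2773534 - 831382)/(A(z, 199) + S(-1437)) = (2773534 - 831382)/(-61 - 1437) = 1942152/(-1498) = 1942152*(-1/1498) = -971076/749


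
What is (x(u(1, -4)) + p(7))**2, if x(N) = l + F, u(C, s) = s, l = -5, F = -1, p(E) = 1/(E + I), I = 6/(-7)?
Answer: 63001/1849 ≈ 34.073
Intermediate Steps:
I = -6/7 (I = 6*(-1/7) = -6/7 ≈ -0.85714)
p(E) = 1/(-6/7 + E) (p(E) = 1/(E - 6/7) = 1/(-6/7 + E))
x(N) = -6 (x(N) = -5 - 1 = -6)
(x(u(1, -4)) + p(7))**2 = (-6 + 7/(-6 + 7*7))**2 = (-6 + 7/(-6 + 49))**2 = (-6 + 7/43)**2 = (-251/43)**2 = 63001/1849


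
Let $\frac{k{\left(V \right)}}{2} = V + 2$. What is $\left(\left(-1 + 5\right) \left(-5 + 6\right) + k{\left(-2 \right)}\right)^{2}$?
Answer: $16$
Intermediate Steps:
$k{\left(V \right)} = 4 + 2 V$ ($k{\left(V \right)} = 2 \left(V + 2\right) = 2 \left(2 + V\right) = 4 + 2 V$)
$\left(\left(-1 + 5\right) \left(-5 + 6\right) + k{\left(-2 \right)}\right)^{2} = \left(\left(-1 + 5\right) \left(-5 + 6\right) + \left(4 + 2 \left(-2\right)\right)\right)^{2} = \left(4 \cdot 1 + \left(4 - 4\right)\right)^{2} = \left(4 + 0\right)^{2} = 4^{2} = 16$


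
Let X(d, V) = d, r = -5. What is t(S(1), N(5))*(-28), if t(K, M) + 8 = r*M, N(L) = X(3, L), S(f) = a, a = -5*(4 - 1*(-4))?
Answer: 644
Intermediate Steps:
a = -40 (a = -5*(4 + 4) = -5*8 = -40)
S(f) = -40
N(L) = 3
t(K, M) = -8 - 5*M
t(S(1), N(5))*(-28) = (-8 - 5*3)*(-28) = (-8 - 15)*(-28) = -23*(-28) = 644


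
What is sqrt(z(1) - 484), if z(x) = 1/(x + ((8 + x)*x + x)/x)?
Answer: I*sqrt(58553)/11 ≈ 21.998*I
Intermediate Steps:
z(x) = 1/(x + (x + x*(8 + x))/x) (z(x) = 1/(x + (x*(8 + x) + x)/x) = 1/(x + (x + x*(8 + x))/x))
sqrt(z(1) - 484) = sqrt(1/(9 + 2*1) - 484) = sqrt(1/(9 + 2) - 484) = sqrt(1/11 - 484) = sqrt(-5323/11) = I*sqrt(58553)/11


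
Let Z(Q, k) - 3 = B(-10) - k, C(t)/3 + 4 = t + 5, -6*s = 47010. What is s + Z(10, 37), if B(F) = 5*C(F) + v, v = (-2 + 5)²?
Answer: -7995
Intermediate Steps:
v = 9 (v = 3² = 9)
s = -7835 (s = -⅙*47010 = -7835)
C(t) = 3 + 3*t (C(t) = -12 + 3*(t + 5) = -12 + 3*(5 + t) = -12 + (15 + 3*t) = 3 + 3*t)
B(F) = 24 + 15*F (B(F) = 5*(3 + 3*F) + 9 = (15 + 15*F) + 9 = 24 + 15*F)
Z(Q, k) = -123 - k (Z(Q, k) = 3 + ((24 + 15*(-10)) - k) = 3 + ((24 - 150) - k) = 3 + (-126 - k) = -123 - k)
s + Z(10, 37) = -7835 + (-123 - 1*37) = -7835 + (-123 - 37) = -7835 - 160 = -7995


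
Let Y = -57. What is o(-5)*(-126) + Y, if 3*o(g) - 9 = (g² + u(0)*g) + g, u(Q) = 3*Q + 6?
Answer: -15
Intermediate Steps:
u(Q) = 6 + 3*Q
o(g) = 3 + g²/3 + 7*g/3 (o(g) = 3 + ((g² + (6 + 3*0)*g) + g)/3 = 3 + ((g² + (6 + 0)*g) + g)/3 = 3 + ((g² + 6*g) + g)/3 = 3 + (g² + 7*g)/3 = 3 + (g²/3 + 7*g/3) = 3 + g²/3 + 7*g/3)
o(-5)*(-126) + Y = (3 + (⅓)*(-5)² + (7/3)*(-5))*(-126) - 57 = (3 + (⅓)*25 - 35/3)*(-126) - 57 = (3 + 25/3 - 35/3)*(-126) - 57 = -⅓*(-126) - 57 = 42 - 57 = -15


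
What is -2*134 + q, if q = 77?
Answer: -191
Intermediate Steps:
-2*134 + q = -2*134 + 77 = -268 + 77 = -191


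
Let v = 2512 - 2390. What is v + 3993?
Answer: 4115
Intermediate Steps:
v = 122
v + 3993 = 122 + 3993 = 4115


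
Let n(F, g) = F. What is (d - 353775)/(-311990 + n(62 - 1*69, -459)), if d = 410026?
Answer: -56251/311997 ≈ -0.18029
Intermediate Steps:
(d - 353775)/(-311990 + n(62 - 1*69, -459)) = (410026 - 353775)/(-311990 + (62 - 1*69)) = 56251/(-311990 + (62 - 69)) = 56251/(-311990 - 7) = 56251/(-311997) = 56251*(-1/311997) = -56251/311997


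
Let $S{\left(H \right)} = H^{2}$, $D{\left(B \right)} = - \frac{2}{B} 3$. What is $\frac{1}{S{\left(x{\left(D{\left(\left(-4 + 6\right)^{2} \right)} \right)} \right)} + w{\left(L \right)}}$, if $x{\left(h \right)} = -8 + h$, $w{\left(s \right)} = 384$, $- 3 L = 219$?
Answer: $\frac{4}{1897} \approx 0.0021086$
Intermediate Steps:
$L = -73$ ($L = \left(- \frac{1}{3}\right) 219 = -73$)
$D{\left(B \right)} = - \frac{6}{B}$
$\frac{1}{S{\left(x{\left(D{\left(\left(-4 + 6\right)^{2} \right)} \right)} \right)} + w{\left(L \right)}} = \frac{1}{\left(-8 - \frac{6}{\left(-4 + 6\right)^{2}}\right)^{2} + 384} = \frac{1}{\left(-8 - \frac{6}{2^{2}}\right)^{2} + 384} = \frac{1}{\left(-8 - \frac{6}{4}\right)^{2} + 384} = \frac{1}{\left(-8 - \frac{3}{2}\right)^{2} + 384} = \frac{1}{\left(- \frac{19}{2}\right)^{2} + 384} = \frac{1}{\frac{361}{4} + 384} = \frac{1}{\frac{1897}{4}} = \frac{4}{1897}$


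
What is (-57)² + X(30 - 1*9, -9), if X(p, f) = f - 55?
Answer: 3185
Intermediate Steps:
X(p, f) = -55 + f
(-57)² + X(30 - 1*9, -9) = (-57)² + (-55 - 9) = 3249 - 64 = 3185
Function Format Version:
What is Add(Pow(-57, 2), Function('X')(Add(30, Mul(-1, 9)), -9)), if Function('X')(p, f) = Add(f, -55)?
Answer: 3185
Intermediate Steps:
Function('X')(p, f) = Add(-55, f)
Add(Pow(-57, 2), Function('X')(Add(30, Mul(-1, 9)), -9)) = Add(Pow(-57, 2), Add(-55, -9)) = Add(3249, -64) = 3185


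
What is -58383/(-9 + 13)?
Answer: -58383/4 ≈ -14596.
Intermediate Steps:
-58383/(-9 + 13) = -58383/4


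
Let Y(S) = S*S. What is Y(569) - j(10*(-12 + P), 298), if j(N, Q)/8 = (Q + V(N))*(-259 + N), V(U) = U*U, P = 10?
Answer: 1881697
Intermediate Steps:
V(U) = U**2
Y(S) = S**2
j(N, Q) = 8*(-259 + N)*(Q + N**2) (j(N, Q) = 8*((Q + N**2)*(-259 + N)) = 8*((-259 + N)*(Q + N**2)) = 8*(-259 + N)*(Q + N**2))
Y(569) - j(10*(-12 + P), 298) = 569**2 - (-2072*298 - 2072*100*(-12 + 10)**2 + 8*(10*(-12 + 10))**3 + 8*(10*(-12 + 10))*298) = 323761 - (-617456 - 2072*(10*(-2))**2 + 8*(10*(-2))**3 + 8*(10*(-2))*298) = 323761 - (-617456 - 2072*(-20)**2 + 8*(-20)**3 + 8*(-20)*298) = 323761 - (-617456 - 2072*400 + 8*(-8000) - 47680) = 323761 - (-617456 - 828800 - 64000 - 47680) = 323761 - 1*(-1557936) = 323761 + 1557936 = 1881697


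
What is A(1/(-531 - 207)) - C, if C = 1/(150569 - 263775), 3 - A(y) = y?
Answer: 62688007/20886507 ≈ 3.0014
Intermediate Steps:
A(y) = 3 - y
C = -1/113206 (C = 1/(-113206) = -1/113206 ≈ -8.8334e-6)
A(1/(-531 - 207)) - C = (3 - 1/(-531 - 207)) - 1*(-1/113206) = (3 - 1/(-738)) + 1/113206 = (3 - 1*(-1/738)) + 1/113206 = (3 + 1/738) + 1/113206 = 2215/738 + 1/113206 = 62688007/20886507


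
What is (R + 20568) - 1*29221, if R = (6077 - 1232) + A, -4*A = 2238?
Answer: -8735/2 ≈ -4367.5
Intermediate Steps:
A = -1119/2 (A = -1/4*2238 = -1119/2 ≈ -559.50)
R = 8571/2 (R = (6077 - 1232) - 1119/2 = 4845 - 1119/2 = 8571/2 ≈ 4285.5)
(R + 20568) - 1*29221 = (8571/2 + 20568) - 1*29221 = 49707/2 - 29221 = -8735/2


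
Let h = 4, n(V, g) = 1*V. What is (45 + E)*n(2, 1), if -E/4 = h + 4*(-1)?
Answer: 90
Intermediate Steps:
n(V, g) = V
E = 0 (E = -4*(4 + 4*(-1)) = -4*(4 - 4) = -4*0 = 0)
(45 + E)*n(2, 1) = (45 + 0)*2 = 45*2 = 90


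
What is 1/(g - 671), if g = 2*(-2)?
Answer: -1/675 ≈ -0.0014815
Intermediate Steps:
g = -4
1/(g - 671) = 1/(-4 - 671) = 1/(-675) = -1/675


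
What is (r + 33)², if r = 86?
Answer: 14161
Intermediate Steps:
(r + 33)² = (86 + 33)² = 119² = 14161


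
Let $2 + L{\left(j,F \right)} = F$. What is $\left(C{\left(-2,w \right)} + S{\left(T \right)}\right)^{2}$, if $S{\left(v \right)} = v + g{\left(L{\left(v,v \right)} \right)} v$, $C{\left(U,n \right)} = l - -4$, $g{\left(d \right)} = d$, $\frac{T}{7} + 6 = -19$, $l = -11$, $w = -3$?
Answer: $948208849$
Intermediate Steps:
$T = -175$ ($T = -42 + 7 \left(-19\right) = -42 - 133 = -175$)
$L{\left(j,F \right)} = -2 + F$
$C{\left(U,n \right)} = -7$ ($C{\left(U,n \right)} = -11 - -4 = -11 + 4 = -7$)
$S{\left(v \right)} = v + v \left(-2 + v\right)$ ($S{\left(v \right)} = v + \left(-2 + v\right) v = v + v \left(-2 + v\right)$)
$\left(C{\left(-2,w \right)} + S{\left(T \right)}\right)^{2} = \left(-7 - 175 \left(-1 - 175\right)\right)^{2} = \left(-7 - -30800\right)^{2} = \left(-7 + 30800\right)^{2} = 30793^{2} = 948208849$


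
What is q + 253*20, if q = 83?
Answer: 5143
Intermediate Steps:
q + 253*20 = 83 + 253*20 = 83 + 5060 = 5143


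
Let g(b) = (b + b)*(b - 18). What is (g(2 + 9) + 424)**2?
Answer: 72900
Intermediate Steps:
g(b) = 2*b*(-18 + b) (g(b) = (2*b)*(-18 + b) = 2*b*(-18 + b))
(g(2 + 9) + 424)**2 = (2*(2 + 9)*(-18 + (2 + 9)) + 424)**2 = (2*11*(-18 + 11) + 424)**2 = (2*11*(-7) + 424)**2 = (-154 + 424)**2 = 270**2 = 72900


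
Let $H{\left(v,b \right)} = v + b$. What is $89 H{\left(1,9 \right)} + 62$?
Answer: $952$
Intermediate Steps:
$H{\left(v,b \right)} = b + v$
$89 H{\left(1,9 \right)} + 62 = 89 \left(9 + 1\right) + 62 = 89 \cdot 10 + 62 = 890 + 62 = 952$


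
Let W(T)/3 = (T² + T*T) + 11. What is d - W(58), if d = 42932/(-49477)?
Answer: -1000319441/49477 ≈ -20218.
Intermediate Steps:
W(T) = 33 + 6*T² (W(T) = 3*((T² + T*T) + 11) = 3*((T² + T²) + 11) = 3*(2*T² + 11) = 3*(11 + 2*T²) = 33 + 6*T²)
d = -42932/49477 (d = 42932*(-1/49477) = -42932/49477 ≈ -0.86772)
d - W(58) = -42932/49477 - (33 + 6*58²) = -42932/49477 - (33 + 6*3364) = -42932/49477 - (33 + 20184) = -42932/49477 - 1*20217 = -42932/49477 - 20217 = -1000319441/49477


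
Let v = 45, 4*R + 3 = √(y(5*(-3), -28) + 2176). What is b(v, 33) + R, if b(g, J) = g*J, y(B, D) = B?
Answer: 5937/4 + √2161/4 ≈ 1495.9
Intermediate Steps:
R = -¾ + √2161/4 (R = -¾ + √(5*(-3) + 2176)/4 = -¾ + √(-15 + 2176)/4 = -¾ + √2161/4 ≈ 10.872)
b(g, J) = J*g
b(v, 33) + R = 33*45 + (-¾ + √2161/4) = 1485 + (-¾ + √2161/4) = 5937/4 + √2161/4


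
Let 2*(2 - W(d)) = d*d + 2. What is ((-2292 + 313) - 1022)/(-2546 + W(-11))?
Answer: 6002/5211 ≈ 1.1518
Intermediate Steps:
W(d) = 1 - d²/2 (W(d) = 2 - (d*d + 2)/2 = 2 - (d² + 2)/2 = 2 - (2 + d²)/2 = 2 + (-1 - d²/2) = 1 - d²/2)
((-2292 + 313) - 1022)/(-2546 + W(-11)) = ((-2292 + 313) - 1022)/(-2546 + (1 - ½*(-11)²)) = (-1979 - 1022)/(-2546 + (1 - ½*121)) = -3001/(-2546 + (1 - 121/2)) = -3001/(-2546 - 119/2) = -3001/(-5211/2) = -3001*(-2/5211) = 6002/5211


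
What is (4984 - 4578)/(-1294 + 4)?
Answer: -203/645 ≈ -0.31473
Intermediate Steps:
(4984 - 4578)/(-1294 + 4) = 406/(-1290) = 406*(-1/1290) = -203/645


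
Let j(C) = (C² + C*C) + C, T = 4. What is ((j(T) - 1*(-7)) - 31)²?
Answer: 144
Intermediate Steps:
j(C) = C + 2*C² (j(C) = (C² + C²) + C = 2*C² + C = C + 2*C²)
((j(T) - 1*(-7)) - 31)² = ((4*(1 + 2*4) - 1*(-7)) - 31)² = ((4*(1 + 8) + 7) - 31)² = ((4*9 + 7) - 31)² = ((36 + 7) - 31)² = (43 - 31)² = 12² = 144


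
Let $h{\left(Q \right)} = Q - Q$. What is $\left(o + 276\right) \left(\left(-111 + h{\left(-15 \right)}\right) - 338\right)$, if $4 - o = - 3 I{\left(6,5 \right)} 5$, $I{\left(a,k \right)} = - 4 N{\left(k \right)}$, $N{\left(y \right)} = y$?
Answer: $8980$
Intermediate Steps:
$h{\left(Q \right)} = 0$
$I{\left(a,k \right)} = - 4 k$
$o = -296$ ($o = 4 - - 3 \left(\left(-4\right) 5\right) 5 = 4 - \left(-3\right) \left(-20\right) 5 = 4 - 60 \cdot 5 = 4 - 300 = -296$)
$\left(o + 276\right) \left(\left(-111 + h{\left(-15 \right)}\right) - 338\right) = \left(-296 + 276\right) \left(\left(-111 + 0\right) - 338\right) = - 20 \left(-111 - 338\right) = \left(-20\right) \left(-449\right) = 8980$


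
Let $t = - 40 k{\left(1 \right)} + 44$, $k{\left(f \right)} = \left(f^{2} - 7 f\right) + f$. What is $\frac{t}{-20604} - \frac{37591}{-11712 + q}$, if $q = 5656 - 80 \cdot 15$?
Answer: $\frac{193188625}{37375656} \approx 5.1688$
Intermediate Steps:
$q = 4456$ ($q = 5656 - 1200 = 4456$)
$k{\left(f \right)} = f^{2} - 6 f$
$t = 244$ ($t = - 40 \cdot 1 \left(-6 + 1\right) + 44 = - 40 \cdot 1 \left(-5\right) + 44 = \left(-40\right) \left(-5\right) + 44 = 200 + 44 = 244$)
$\frac{t}{-20604} - \frac{37591}{-11712 + q} = \frac{244}{-20604} - \frac{37591}{-11712 + 4456} = 244 \left(- \frac{1}{20604}\right) - \frac{37591}{-7256} = - \frac{61}{5151} - - \frac{37591}{7256} = - \frac{61}{5151} + \frac{37591}{7256} = \frac{193188625}{37375656}$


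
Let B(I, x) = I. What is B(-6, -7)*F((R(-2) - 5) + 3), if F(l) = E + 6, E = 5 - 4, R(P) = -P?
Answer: -42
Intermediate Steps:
E = 1
F(l) = 7 (F(l) = 1 + 6 = 7)
B(-6, -7)*F((R(-2) - 5) + 3) = -6*7 = -42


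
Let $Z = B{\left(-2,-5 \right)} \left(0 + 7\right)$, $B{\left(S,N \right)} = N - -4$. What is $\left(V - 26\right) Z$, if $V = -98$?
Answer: $868$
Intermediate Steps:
$B{\left(S,N \right)} = 4 + N$ ($B{\left(S,N \right)} = N + 4 = 4 + N$)
$Z = -7$ ($Z = \left(4 - 5\right) \left(0 + 7\right) = \left(-1\right) 7 = -7$)
$\left(V - 26\right) Z = \left(-98 - 26\right) \left(-7\right) = \left(-124\right) \left(-7\right) = 868$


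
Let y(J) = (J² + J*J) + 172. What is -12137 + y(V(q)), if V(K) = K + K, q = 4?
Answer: -11837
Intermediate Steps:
V(K) = 2*K
y(J) = 172 + 2*J² (y(J) = (J² + J²) + 172 = 2*J² + 172 = 172 + 2*J²)
-12137 + y(V(q)) = -12137 + (172 + 2*(2*4)²) = -12137 + (172 + 2*8²) = -12137 + (172 + 2*64) = -12137 + (172 + 128) = -12137 + 300 = -11837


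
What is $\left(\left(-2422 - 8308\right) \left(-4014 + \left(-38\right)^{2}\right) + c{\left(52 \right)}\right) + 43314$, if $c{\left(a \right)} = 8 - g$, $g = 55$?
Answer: $27619367$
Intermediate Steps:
$c{\left(a \right)} = -47$ ($c{\left(a \right)} = 8 - 55 = -47$)
$\left(\left(-2422 - 8308\right) \left(-4014 + \left(-38\right)^{2}\right) + c{\left(52 \right)}\right) + 43314 = \left(\left(-2422 - 8308\right) \left(-4014 + \left(-38\right)^{2}\right) - 47\right) + 43314 = \left(- 10730 \left(-4014 + 1444\right) - 47\right) + 43314 = \left(\left(-10730\right) \left(-2570\right) - 47\right) + 43314 = \left(27576100 - 47\right) + 43314 = 27576053 + 43314 = 27619367$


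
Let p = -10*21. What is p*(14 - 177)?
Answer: 34230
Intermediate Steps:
p = -210
p*(14 - 177) = -210*(14 - 177) = -210*(-163) = 34230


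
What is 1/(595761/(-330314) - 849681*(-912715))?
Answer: 330314/256164531962440425 ≈ 1.2895e-12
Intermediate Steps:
1/(595761/(-330314) - 849681*(-912715)) = -1/912715/(595761*(-1/330314) - 849681) = -1/912715/(-595761/330314 - 849681) = -1/912715/(-280662125595/330314) = -330314/280662125595*(-1/912715) = 330314/256164531962440425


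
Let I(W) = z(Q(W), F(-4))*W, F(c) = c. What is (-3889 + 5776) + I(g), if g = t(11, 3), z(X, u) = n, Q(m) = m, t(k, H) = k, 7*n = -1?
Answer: 13198/7 ≈ 1885.4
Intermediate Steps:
n = -⅐ (n = (⅐)*(-1) = -⅐ ≈ -0.14286)
z(X, u) = -⅐
g = 11
I(W) = -W/7
(-3889 + 5776) + I(g) = (-3889 + 5776) - ⅐*11 = 1887 - 11/7 = 13198/7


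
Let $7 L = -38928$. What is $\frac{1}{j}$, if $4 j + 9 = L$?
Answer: $- \frac{28}{38991} \approx -0.00071811$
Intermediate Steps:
$L = - \frac{38928}{7}$ ($L = \frac{1}{7} \left(-38928\right) = - \frac{38928}{7} \approx -5561.1$)
$j = - \frac{38991}{28}$ ($j = - \frac{9}{4} + \frac{1}{4} \left(- \frac{38928}{7}\right) = - \frac{9}{4} - \frac{9732}{7} = - \frac{38991}{28} \approx -1392.5$)
$\frac{1}{j} = \frac{1}{- \frac{38991}{28}} = - \frac{28}{38991}$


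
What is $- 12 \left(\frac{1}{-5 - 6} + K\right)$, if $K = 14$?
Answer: $- \frac{1836}{11} \approx -166.91$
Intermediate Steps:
$- 12 \left(\frac{1}{-5 - 6} + K\right) = - 12 \left(\frac{1}{-5 - 6} + 14\right) = - 12 \left(\frac{1}{-11} + 14\right) = - 12 \left(- \frac{1}{11} + 14\right) = \left(-12\right) \frac{153}{11} = - \frac{1836}{11}$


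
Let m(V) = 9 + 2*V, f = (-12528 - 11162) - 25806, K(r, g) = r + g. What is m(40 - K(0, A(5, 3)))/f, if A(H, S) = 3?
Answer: -83/49496 ≈ -0.0016769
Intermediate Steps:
K(r, g) = g + r
f = -49496 (f = -23690 - 25806 = -49496)
m(40 - K(0, A(5, 3)))/f = (9 + 2*(40 - (3 + 0)))/(-49496) = (9 + 2*(40 - 1*3))*(-1/49496) = (9 + 2*(40 - 3))*(-1/49496) = (9 + 2*37)*(-1/49496) = (9 + 74)*(-1/49496) = 83*(-1/49496) = -83/49496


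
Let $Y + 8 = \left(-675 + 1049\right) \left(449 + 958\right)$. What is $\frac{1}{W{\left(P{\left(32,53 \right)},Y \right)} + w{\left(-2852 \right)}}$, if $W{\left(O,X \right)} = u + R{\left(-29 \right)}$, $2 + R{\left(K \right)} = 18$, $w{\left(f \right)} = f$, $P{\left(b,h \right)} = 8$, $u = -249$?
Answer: $- \frac{1}{3085} \approx -0.00032415$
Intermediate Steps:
$Y = 526210$ ($Y = -8 + \left(-675 + 1049\right) \left(449 + 958\right) = -8 + 374 \cdot 1407 = -8 + 526218 = 526210$)
$R{\left(K \right)} = 16$ ($R{\left(K \right)} = -2 + 18 = 16$)
$W{\left(O,X \right)} = -233$ ($W{\left(O,X \right)} = -249 + 16 = -233$)
$\frac{1}{W{\left(P{\left(32,53 \right)},Y \right)} + w{\left(-2852 \right)}} = \frac{1}{-233 - 2852} = \frac{1}{-3085} = - \frac{1}{3085}$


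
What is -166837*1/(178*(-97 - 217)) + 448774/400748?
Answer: 22985617621/5599651804 ≈ 4.1048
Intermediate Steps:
-166837*1/(178*(-97 - 217)) + 448774/400748 = -166837/((-314*178)) + 448774*(1/400748) = -166837/(-55892) + 224387/200374 = -166837*(-1/55892) + 224387/200374 = 166837/55892 + 224387/200374 = 22985617621/5599651804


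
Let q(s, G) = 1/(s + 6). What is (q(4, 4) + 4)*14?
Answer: 287/5 ≈ 57.400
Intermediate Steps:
q(s, G) = 1/(6 + s)
(q(4, 4) + 4)*14 = (1/(6 + 4) + 4)*14 = (1/10 + 4)*14 = (⅒ + 4)*14 = (41/10)*14 = 287/5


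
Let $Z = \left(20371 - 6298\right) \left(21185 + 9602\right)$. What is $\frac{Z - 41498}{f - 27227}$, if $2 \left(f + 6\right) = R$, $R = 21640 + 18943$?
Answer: $- \frac{866447906}{13883} \approx -62411.0$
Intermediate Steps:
$R = 40583$
$f = \frac{40571}{2}$ ($f = -6 + \frac{1}{2} \cdot 40583 = -6 + \frac{40583}{2} = \frac{40571}{2} \approx 20286.0$)
$Z = 433265451$ ($Z = 14073 \cdot 30787 = 433265451$)
$\frac{Z - 41498}{f - 27227} = \frac{433265451 - 41498}{\frac{40571}{2} - 27227} = \frac{433223953}{- \frac{13883}{2}} = 433223953 \left(- \frac{2}{13883}\right) = - \frac{866447906}{13883}$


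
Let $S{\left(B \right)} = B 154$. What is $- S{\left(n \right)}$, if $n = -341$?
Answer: $52514$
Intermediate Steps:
$S{\left(B \right)} = 154 B$
$- S{\left(n \right)} = - 154 \left(-341\right) = \left(-1\right) \left(-52514\right) = 52514$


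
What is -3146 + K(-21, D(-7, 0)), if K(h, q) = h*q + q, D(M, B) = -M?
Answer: -3286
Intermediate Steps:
K(h, q) = q + h*q
-3146 + K(-21, D(-7, 0)) = -3146 + (-1*(-7))*(1 - 21) = -3146 + 7*(-20) = -3146 - 140 = -3286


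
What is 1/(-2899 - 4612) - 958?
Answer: -7195539/7511 ≈ -958.00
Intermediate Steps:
1/(-2899 - 4612) - 958 = 1/(-7511) - 958 = -1/7511 - 958 = -7195539/7511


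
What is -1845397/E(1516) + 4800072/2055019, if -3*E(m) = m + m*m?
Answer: 22416048876213/4726075155668 ≈ 4.7431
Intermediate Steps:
E(m) = -m/3 - m²/3 (E(m) = -(m + m*m)/3 = -(m + m²)/3 = -m/3 - m²/3)
-1845397/E(1516) + 4800072/2055019 = -1845397*(-3/(1516*(1 + 1516))) + 4800072/2055019 = -1845397/((-⅓*1516*1517)) + 4800072*(1/2055019) = -1845397/(-2299772/3) + 4800072/2055019 = -1845397*(-3/2299772) + 4800072/2055019 = 5536191/2299772 + 4800072/2055019 = 22416048876213/4726075155668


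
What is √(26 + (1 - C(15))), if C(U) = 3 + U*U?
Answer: I*√201 ≈ 14.177*I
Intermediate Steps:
C(U) = 3 + U²
√(26 + (1 - C(15))) = √(26 + (1 - (3 + 15²))) = √(26 + (1 - (3 + 225))) = √(26 + (1 - 1*228)) = √(26 + (1 - 228)) = √(26 - 227) = √(-201) = I*√201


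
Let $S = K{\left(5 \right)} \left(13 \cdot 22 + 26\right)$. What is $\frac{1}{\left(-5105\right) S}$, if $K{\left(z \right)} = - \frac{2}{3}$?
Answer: $\frac{1}{1061840} \approx 9.4176 \cdot 10^{-7}$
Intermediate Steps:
$K{\left(z \right)} = - \frac{2}{3}$ ($K{\left(z \right)} = \left(-2\right) \frac{1}{3} = - \frac{2}{3}$)
$S = -208$ ($S = - \frac{2 \left(13 \cdot 22 + 26\right)}{3} = - \frac{2 \left(286 + 26\right)}{3} = \left(- \frac{2}{3}\right) 312 = -208$)
$\frac{1}{\left(-5105\right) S} = \frac{1}{\left(-5105\right) \left(-208\right)} = \left(- \frac{1}{5105}\right) \left(- \frac{1}{208}\right) = \frac{1}{1061840}$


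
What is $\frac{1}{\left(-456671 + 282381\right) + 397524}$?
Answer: $\frac{1}{223234} \approx 4.4796 \cdot 10^{-6}$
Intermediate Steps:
$\frac{1}{\left(-456671 + 282381\right) + 397524} = \frac{1}{-174290 + 397524} = \frac{1}{223234}$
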